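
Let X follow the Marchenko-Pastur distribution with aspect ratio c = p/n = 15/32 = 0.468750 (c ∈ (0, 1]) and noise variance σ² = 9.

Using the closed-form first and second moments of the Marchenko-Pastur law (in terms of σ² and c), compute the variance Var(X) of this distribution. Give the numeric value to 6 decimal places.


Recall the MP moments m_1 = E[X] = σ² and m_2 = E[X²] = σ⁴ (1 + c).
m_1 = E[X] = σ² = 9, so m_1² = 81.
m_2 = E[X²] = σ⁴ (1 + c) = 81 · (1 + 0.468750) = 81 · 1.468750 = 118.968750.
(Note m_2 − m_1² simplifies to c · σ⁴ = 0.468750 · 81.)

Var(X) = m_2 − m_1² = 118.968750 − 81 = 37.968750.


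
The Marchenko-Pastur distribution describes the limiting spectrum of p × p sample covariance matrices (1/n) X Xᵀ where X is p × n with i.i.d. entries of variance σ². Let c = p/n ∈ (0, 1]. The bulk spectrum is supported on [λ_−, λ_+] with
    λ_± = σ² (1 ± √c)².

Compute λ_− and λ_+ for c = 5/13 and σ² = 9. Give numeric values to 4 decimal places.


c = 5/13 = 0.384615; √c = 0.620174.
λ_− = σ² (1 − √c)² = 9 · (1 − 0.620174)² = 9 · (0.379826)² = 1.298412.
λ_+ = σ² (1 + √c)² = 9 · (1 + 0.620174)² = 9 · (1.620174)² = 23.624665.

Rounded to 4 decimal places: λ_− ≈ 1.2984, λ_+ ≈ 23.6247.


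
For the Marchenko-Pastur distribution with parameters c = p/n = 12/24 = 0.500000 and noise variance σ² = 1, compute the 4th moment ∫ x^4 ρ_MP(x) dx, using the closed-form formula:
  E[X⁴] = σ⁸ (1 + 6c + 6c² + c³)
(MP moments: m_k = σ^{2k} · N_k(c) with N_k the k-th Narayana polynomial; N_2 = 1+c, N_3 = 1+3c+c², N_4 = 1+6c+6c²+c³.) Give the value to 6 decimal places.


E[X⁴] = σ⁸ (1 + 6c + 6c² + c³) (fourth MP moment). With σ² = 1 (so σ⁸ = 1) and c = 12/24 = 0.500000: E[X⁴] = 1 · (1 + 6·0.500000 + 6·(0.500000)² + (0.500000)³) = 1 · 5.625000.

So E[X^4] = 5.625000.


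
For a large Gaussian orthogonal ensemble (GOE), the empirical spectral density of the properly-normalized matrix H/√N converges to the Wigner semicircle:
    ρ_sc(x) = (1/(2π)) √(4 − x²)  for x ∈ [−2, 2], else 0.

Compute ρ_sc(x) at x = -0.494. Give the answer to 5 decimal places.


ρ_sc(x) = (1/(2π)) √(4 − x²). With x = -0.494:
  4 − x² = 4 − (-0.494)² = 4 − 0.244036 = 3.755964.
  √(4 − x²) = 1.938031.
  1/(2π) = 0.159155.
  ρ_sc(-0.494) = 0.159155 · 1.938031 = 0.308447.

Rounded to 5 decimal places: ρ_sc(-0.494) ≈ 0.30845.


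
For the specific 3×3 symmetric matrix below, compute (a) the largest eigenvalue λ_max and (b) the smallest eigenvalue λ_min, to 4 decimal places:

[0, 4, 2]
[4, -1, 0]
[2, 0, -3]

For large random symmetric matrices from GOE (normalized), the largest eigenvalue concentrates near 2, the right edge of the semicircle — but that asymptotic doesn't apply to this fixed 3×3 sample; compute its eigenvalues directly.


Since M is real symmetric, all three eigenvalues are real; they are the roots of det(λI − M) = λ³ − (tr M) λ² + s λ − det M, where s is the sum of the principal 2×2 minors.
tr M = 0 + (-1) + (-3) = -4.
s = (0·(-1) − 4²) + (0·(-3) − 2²) + ((-1)·(-3) − 0²) = -16 + (-4) + 3 = -17.
det M (expand along row 1) = 0·3 − 4·(-12) + 2·2 = 52.
Characteristic polynomial: λ³ + 4λ² − 17λ − 52 = 0.
Substitute λ = y + (tr M)/3 = y − 1.333333 to remove the quadratic term: y³ + p·y + q = 0 with p = s − (tr M)²/3 = -22.333333 and q = −2(tr M)³/27 + (tr M)·s/3 − det M = -24.592593.
Three real roots ⇒ use the trigonometric (Viète) form: r = 2√(−p/3) = 5.456902, φ = arccos(3q/(p·r)) = arccos(0.605377) = 0.920557 rad.
y_k = r·cos(φ/3 − 2πk/3) for k = 0, 1, 2 gives y = 5.202005, -1.173525, -4.028480.
λ_k = y_k − 1.333333 gives λ = 3.8687, -2.5069, -5.3618 (check: the sum is -4.0000 = tr M).

Hence λ_max = 3.8687 and λ_min = -5.3618.


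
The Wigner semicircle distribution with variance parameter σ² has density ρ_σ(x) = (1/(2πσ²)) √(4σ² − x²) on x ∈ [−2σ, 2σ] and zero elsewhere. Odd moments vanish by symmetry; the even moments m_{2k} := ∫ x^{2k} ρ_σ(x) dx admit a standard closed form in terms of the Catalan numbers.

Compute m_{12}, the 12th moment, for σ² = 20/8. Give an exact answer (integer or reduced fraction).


By the scaled semicircle moment identity, m_{2k} = σ^{2k} · C_k with k = 6.
C_6 = (1/(k+1)) · C(2k, k) = (1/7) · C(12, 6) = (1/7) · 924 = 132.
σ^{2k} = (σ²)^k = (20/8)^6 = 15625/64.

Therefore m_{12} = σ^{12} · C_6 = (15625/64) · 132 = 515625/16.


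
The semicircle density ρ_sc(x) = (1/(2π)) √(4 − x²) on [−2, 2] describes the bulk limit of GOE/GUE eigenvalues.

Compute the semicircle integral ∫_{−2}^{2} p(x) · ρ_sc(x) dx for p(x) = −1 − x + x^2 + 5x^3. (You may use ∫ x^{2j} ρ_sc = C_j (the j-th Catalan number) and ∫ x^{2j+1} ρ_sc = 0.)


Write p(x) = Σ a_i x^i, split into monomials and integrate each against ρ_sc separately.
Using ∫ x^{2j} ρ_sc = C_j = (1/(j+1)) C(2j, j) (Catalan numbers) and ∫ x^{2j+1} ρ_sc = 0 (odd monomials vanish by symmetry):
  i = 0 (even): a_0 · C_{0} = -1 · 1 = -1
  i = 1 (odd): ∫ x^1 ρ_sc = 0 (vanishes)
  i = 2 (even): a_2 · C_{1} = 1 · 1 = 1
  i = 3 (odd): ∫ x^3 ρ_sc = 0 (vanishes)

Summing the contributions: ∫_{−2}^{2} p(x) ρ_sc(x) dx = (-1) + 1 = 0.


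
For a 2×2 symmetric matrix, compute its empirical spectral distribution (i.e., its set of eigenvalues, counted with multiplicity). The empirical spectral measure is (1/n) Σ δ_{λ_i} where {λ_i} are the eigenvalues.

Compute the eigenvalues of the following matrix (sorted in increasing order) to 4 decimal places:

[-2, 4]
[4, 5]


Since M is real symmetric, both eigenvalues are real; they are the roots of det(λI − M) = λ² − (tr M) λ + det M.
tr M = -2 + 5 = 3.
det M = (-2)·5 − 4² = -10 − 16 = -26.
Characteristic polynomial: λ² − 3λ − 26 = 0.
Discriminant Δ = (tr M)² − 4·det M = 9 − (-104) = 113; √Δ = 10.630146.
λ = (tr M ± √Δ)/2 = (3 ± 10.630146)/2, giving (tr M − √Δ)/2 = -3.8151 and (tr M + √Δ)/2 = 6.8151.

Eigenvalues sorted in increasing order: [-3.8151, 6.8151].


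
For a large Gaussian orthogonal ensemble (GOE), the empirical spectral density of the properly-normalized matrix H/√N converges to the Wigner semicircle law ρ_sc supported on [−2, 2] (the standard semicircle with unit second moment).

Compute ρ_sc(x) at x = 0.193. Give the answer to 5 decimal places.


ρ_sc(x) = (1/(2π)) √(4 − x²). With x = 0.193:
  4 − x² = 4 − (0.193)² = 4 − 0.037249 = 3.962751.
  √(4 − x²) = 1.990666.
  1/(2π) = 0.159155.
  ρ_sc(0.193) = 0.159155 · 1.990666 = 0.316824.

Rounded to 5 decimal places: ρ_sc(0.193) ≈ 0.31682.


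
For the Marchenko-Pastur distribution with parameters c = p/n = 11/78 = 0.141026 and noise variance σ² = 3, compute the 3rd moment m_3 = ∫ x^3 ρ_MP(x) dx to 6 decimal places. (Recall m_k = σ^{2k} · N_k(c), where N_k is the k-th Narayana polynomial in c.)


E[X³] = σ⁶ (1 + 3c + c²) (third MP moment). With σ² = 3 (so σ⁶ = 27) and c = 11/78 = 0.141026: E[X³] = 27 · (1 + 3·0.141026 + (0.141026)²) = 27 · 1.442965.

So E[X^3] = 38.960059.


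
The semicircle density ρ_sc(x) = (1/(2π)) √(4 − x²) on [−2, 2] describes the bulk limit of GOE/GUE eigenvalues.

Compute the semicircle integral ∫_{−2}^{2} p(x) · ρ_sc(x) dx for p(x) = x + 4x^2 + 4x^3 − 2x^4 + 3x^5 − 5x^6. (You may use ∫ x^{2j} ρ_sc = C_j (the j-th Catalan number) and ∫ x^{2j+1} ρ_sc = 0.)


Write p(x) = Σ a_i x^i, split into monomials and integrate each against ρ_sc separately.
Using ∫ x^{2j} ρ_sc = C_j = (1/(j+1)) C(2j, j) (Catalan numbers) and ∫ x^{2j+1} ρ_sc = 0 (odd monomials vanish by symmetry):
  i = 1 (odd): ∫ x^1 ρ_sc = 0 (vanishes)
  i = 2 (even): a_2 · C_{1} = 4 · 1 = 4
  i = 3 (odd): ∫ x^3 ρ_sc = 0 (vanishes)
  i = 4 (even): a_4 · C_{2} = -2 · 2 = -4
  i = 5 (odd): ∫ x^5 ρ_sc = 0 (vanishes)
  i = 6 (even): a_6 · C_{3} = -5 · 5 = -25

Summing the contributions: ∫_{−2}^{2} p(x) ρ_sc(x) dx = 4 + (-4) + (-25) = -25.


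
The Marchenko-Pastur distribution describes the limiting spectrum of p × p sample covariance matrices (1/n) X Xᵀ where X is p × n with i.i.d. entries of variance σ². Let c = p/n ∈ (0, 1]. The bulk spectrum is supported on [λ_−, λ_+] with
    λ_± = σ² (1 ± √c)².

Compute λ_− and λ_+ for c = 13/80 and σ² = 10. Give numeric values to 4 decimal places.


c = 13/80 = 0.162500; √c = 0.403113.
λ_− = σ² (1 − √c)² = 10 · (1 − 0.403113)² = 10 · (0.596887)² = 3.562742.
λ_+ = σ² (1 + √c)² = 10 · (1 + 0.403113)² = 10 · (1.403113)² = 19.687258.

Rounded to 4 decimal places: λ_− ≈ 3.5627, λ_+ ≈ 19.6873.


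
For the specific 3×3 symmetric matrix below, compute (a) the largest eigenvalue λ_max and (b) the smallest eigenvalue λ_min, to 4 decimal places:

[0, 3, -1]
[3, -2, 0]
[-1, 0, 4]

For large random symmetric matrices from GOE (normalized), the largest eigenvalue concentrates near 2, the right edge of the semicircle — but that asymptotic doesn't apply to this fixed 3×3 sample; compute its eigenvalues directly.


Since M is real symmetric, all three eigenvalues are real; they are the roots of det(λI − M) = λ³ − (tr M) λ² + s λ − det M, where s is the sum of the principal 2×2 minors.
tr M = 0 + (-2) + 4 = 2.
s = (0·(-2) − 3²) + (0·4 − (-1)²) + ((-2)·4 − 0²) = -9 + (-1) + (-8) = -18.
det M (expand along row 1) = 0·(-8) − 3·12 + (-1)·(-2) = -34.
Characteristic polynomial: λ³ − 2λ² − 18λ + 34 = 0.
Substitute λ = y + (tr M)/3 = y + 0.666667 to remove the quadratic term: y³ + p·y + q = 0 with p = s − (tr M)²/3 = -19.333333 and q = −2(tr M)³/27 + (tr M)·s/3 − det M = 21.407407.
Three real roots ⇒ use the trigonometric (Viète) form: r = 2√(−p/3) = 5.077182, φ = arccos(3q/(p·r)) = arccos(-0.654268) = 2.284011 rad.
y_k = r·cos(φ/3 − 2πk/3) for k = 0, 1, 2 gives y = 3.675445, 1.195702, -4.871147.
λ_k = y_k + 0.666667 gives λ = 4.3421, 1.8624, -4.2045 (check: the sum is 2.0000 = tr M).

Hence λ_max = 4.3421 and λ_min = -4.2045.


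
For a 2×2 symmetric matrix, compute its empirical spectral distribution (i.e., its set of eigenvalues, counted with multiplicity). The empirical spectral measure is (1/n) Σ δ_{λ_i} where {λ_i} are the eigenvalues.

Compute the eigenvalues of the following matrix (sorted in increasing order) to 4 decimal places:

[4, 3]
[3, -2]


Since M is real symmetric, both eigenvalues are real; they are the roots of det(λI − M) = λ² − (tr M) λ + det M.
tr M = 4 + (-2) = 2.
det M = 4·(-2) − 3² = -8 − 9 = -17.
Characteristic polynomial: λ² − 2λ − 17 = 0.
Discriminant Δ = (tr M)² − 4·det M = 4 − (-68) = 72; √Δ = 8.485281.
λ = (tr M ± √Δ)/2 = (2 ± 8.485281)/2, giving (tr M − √Δ)/2 = -3.2426 and (tr M + √Δ)/2 = 5.2426.

Eigenvalues sorted in increasing order: [-3.2426, 5.2426].


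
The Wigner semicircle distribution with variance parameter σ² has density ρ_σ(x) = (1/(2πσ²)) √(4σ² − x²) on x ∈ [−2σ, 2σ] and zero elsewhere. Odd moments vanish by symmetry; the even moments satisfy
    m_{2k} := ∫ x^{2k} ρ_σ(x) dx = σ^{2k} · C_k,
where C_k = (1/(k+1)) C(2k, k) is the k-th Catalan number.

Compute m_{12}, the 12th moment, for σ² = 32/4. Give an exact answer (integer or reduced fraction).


By the scaled semicircle moment identity, m_{2k} = σ^{2k} · C_k with k = 6.
C_6 = (1/(k+1)) · C(2k, k) = (1/7) · C(12, 6) = (1/7) · 924 = 132.
σ^{2k} = (σ²)^k = (32/4)^6 = 262144.

Therefore m_{12} = σ^{12} · C_6 = 262144 · 132 = 34603008.


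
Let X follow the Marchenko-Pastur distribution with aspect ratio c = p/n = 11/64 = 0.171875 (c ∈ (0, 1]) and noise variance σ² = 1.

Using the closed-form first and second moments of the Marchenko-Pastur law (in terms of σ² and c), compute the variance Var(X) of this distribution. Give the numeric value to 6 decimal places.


Recall the MP moments m_1 = E[X] = σ² and m_2 = E[X²] = σ⁴ (1 + c).
m_1 = E[X] = σ² = 1, so m_1² = 1.
m_2 = E[X²] = σ⁴ (1 + c) = 1 · (1 + 0.171875) = 1 · 1.171875 = 1.171875.
(Note m_2 − m_1² simplifies to c · σ⁴ = 0.171875 · 1.)

Var(X) = m_2 − m_1² = 1.171875 − 1 = 0.171875.


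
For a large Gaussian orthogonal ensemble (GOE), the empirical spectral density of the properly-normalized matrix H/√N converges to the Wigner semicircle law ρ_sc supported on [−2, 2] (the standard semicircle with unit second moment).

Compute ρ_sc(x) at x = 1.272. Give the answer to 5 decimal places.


ρ_sc(x) = (1/(2π)) √(4 − x²). With x = 1.272:
  4 − x² = 4 − (1.272)² = 4 − 1.617984 = 2.382016.
  √(4 − x²) = 1.543378.
  1/(2π) = 0.159155.
  ρ_sc(1.272) = 0.159155 · 1.543378 = 0.245636.

Rounded to 5 decimal places: ρ_sc(1.272) ≈ 0.24564.


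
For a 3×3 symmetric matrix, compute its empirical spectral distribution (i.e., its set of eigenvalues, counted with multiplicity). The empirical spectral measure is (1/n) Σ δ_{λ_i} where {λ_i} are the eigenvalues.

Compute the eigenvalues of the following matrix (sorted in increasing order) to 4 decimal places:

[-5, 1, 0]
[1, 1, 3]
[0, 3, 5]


Since M is real symmetric, all three eigenvalues are real; they are the roots of det(λI − M) = λ³ − (tr M) λ² + s λ − det M, where s is the sum of the principal 2×2 minors.
tr M = -5 + 1 + 5 = 1.
s = ((-5)·1 − 1²) + ((-5)·5 − 0²) + (1·5 − 3²) = -6 + (-25) + (-4) = -35.
det M (expand along row 1) = (-5)·(-4) − 1·5 + 0·3 = 15.
Characteristic polynomial: λ³ − λ² − 35λ − 15 = 0.
Substitute λ = y + (tr M)/3 = y + 0.333333 to remove the quadratic term: y³ + p·y + q = 0 with p = s − (tr M)²/3 = -35.333333 and q = −2(tr M)³/27 + (tr M)·s/3 − det M = -26.740741.
Three real roots ⇒ use the trigonometric (Viète) form: r = 2√(−p/3) = 6.863753, φ = arccos(3q/(p·r)) = arccos(0.330787) = 1.233659 rad.
y_k = r·cos(φ/3 − 2πk/3) for k = 0, 1, 2 gives y = 6.291550, -0.769720, -5.521830.
λ_k = y_k + 0.333333 gives λ = 6.6249, -0.4364, -5.1885 (check: the sum is 1.0000 = tr M).

Eigenvalues sorted in increasing order: [-5.1885, -0.4364, 6.6249].


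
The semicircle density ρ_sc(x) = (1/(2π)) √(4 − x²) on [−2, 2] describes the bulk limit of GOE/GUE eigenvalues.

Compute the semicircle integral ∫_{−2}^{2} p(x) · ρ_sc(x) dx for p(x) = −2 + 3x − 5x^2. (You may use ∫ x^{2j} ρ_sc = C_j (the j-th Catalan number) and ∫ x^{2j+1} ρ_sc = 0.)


Write p(x) = Σ a_i x^i, split into monomials and integrate each against ρ_sc separately.
Using ∫ x^{2j} ρ_sc = C_j = (1/(j+1)) C(2j, j) (Catalan numbers) and ∫ x^{2j+1} ρ_sc = 0 (odd monomials vanish by symmetry):
  i = 0 (even): a_0 · C_{0} = -2 · 1 = -2
  i = 1 (odd): ∫ x^1 ρ_sc = 0 (vanishes)
  i = 2 (even): a_2 · C_{1} = -5 · 1 = -5

Summing the contributions: ∫_{−2}^{2} p(x) ρ_sc(x) dx = (-2) + (-5) = -7.


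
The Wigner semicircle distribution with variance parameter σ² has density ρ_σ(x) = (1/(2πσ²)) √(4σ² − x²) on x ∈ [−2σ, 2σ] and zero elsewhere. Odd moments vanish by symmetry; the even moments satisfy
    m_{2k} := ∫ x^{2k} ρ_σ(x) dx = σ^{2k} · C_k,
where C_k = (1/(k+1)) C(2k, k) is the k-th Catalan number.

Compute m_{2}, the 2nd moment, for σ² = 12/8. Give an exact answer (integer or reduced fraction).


By the scaled semicircle moment identity, m_{2k} = σ^{2k} · C_k with k = 1.
C_1 = (1/(k+1)) · C(2k, k) = (1/2) · C(2, 1) = (1/2) · 2 = 1.
σ^{2k} = (σ²)^k = (12/8)^1 = 3/2.

Therefore m_{2} = σ^{2} · C_1 = (3/2) · 1 = 3/2.


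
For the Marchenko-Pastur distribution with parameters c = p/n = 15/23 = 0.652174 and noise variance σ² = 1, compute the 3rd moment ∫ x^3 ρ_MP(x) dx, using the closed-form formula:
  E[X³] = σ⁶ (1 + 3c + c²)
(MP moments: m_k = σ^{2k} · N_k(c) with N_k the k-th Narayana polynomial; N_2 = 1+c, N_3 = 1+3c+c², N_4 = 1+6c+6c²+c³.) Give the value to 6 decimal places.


E[X³] = σ⁶ (1 + 3c + c²) (third MP moment). With σ² = 1 (so σ⁶ = 1) and c = 15/23 = 0.652174: E[X³] = 1 · (1 + 3·0.652174 + (0.652174)²) = 1 · 3.381853.

So E[X^3] = 3.381853.


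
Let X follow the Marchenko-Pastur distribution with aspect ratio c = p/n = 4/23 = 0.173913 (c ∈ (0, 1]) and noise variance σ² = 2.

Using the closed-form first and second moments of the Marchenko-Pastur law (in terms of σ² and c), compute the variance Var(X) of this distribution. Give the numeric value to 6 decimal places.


Recall the MP moments m_1 = E[X] = σ² and m_2 = E[X²] = σ⁴ (1 + c).
m_1 = E[X] = σ² = 2, so m_1² = 4.
m_2 = E[X²] = σ⁴ (1 + c) = 4 · (1 + 0.173913) = 4 · 1.173913 = 4.695652.
(Note m_2 − m_1² simplifies to c · σ⁴ = 0.173913 · 4.)

Var(X) = m_2 − m_1² = 4.695652 − 4 = 0.695652.


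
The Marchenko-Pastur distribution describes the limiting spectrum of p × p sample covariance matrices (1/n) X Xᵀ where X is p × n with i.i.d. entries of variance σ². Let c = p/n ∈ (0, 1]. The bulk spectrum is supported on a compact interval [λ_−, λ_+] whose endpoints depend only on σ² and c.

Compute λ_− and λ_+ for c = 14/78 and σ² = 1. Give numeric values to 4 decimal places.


c = 14/78 = 0.179487; √c = 0.423659.
λ_− = σ² (1 − √c)² = 1 · (1 − 0.423659)² = 1 · (0.576341)² = 0.332169.
λ_+ = σ² (1 + √c)² = 1 · (1 + 0.423659)² = 1 · (1.423659)² = 2.026806.

Rounded to 4 decimal places: λ_− ≈ 0.3322, λ_+ ≈ 2.0268.


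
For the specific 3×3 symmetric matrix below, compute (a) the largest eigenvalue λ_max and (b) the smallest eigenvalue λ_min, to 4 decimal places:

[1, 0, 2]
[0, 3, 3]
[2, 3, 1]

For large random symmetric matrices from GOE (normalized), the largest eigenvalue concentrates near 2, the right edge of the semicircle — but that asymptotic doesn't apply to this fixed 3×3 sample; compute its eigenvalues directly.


Since M is real symmetric, all three eigenvalues are real; they are the roots of det(λI − M) = λ³ − (tr M) λ² + s λ − det M, where s is the sum of the principal 2×2 minors.
tr M = 1 + 3 + 1 = 5.
s = (1·3 − 0²) + (1·1 − 2²) + (3·1 − 3²) = 3 + (-3) + (-6) = -6.
det M (expand along row 1) = 1·(-6) − 0·(-6) + 2·(-6) = -18.
Characteristic polynomial: λ³ − 5λ² − 6λ + 18 = 0.
Substitute λ = y + (tr M)/3 = y + 1.666667 to remove the quadratic term: y³ + p·y + q = 0 with p = s − (tr M)²/3 = -14.333333 and q = −2(tr M)³/27 + (tr M)·s/3 − det M = -1.259259.
Three real roots ⇒ use the trigonometric (Viète) form: r = 2√(−p/3) = 4.371626, φ = arccos(3q/(p·r)) = arccos(0.060290) = 1.510470 rad.
y_k = r·cos(φ/3 − 2πk/3) for k = 0, 1, 2 gives y = 3.829125, -0.087903, -3.741222.
λ_k = y_k + 1.666667 gives λ = 5.4958, 1.5788, -2.0746 (check: the sum is 5.0000 = tr M).

Hence λ_max = 5.4958 and λ_min = -2.0746.


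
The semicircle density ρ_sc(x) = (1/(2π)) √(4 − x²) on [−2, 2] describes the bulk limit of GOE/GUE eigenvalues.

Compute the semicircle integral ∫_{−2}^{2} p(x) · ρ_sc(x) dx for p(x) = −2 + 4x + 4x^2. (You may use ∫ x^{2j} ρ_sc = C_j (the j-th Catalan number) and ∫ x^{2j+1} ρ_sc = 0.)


Write p(x) = Σ a_i x^i, split into monomials and integrate each against ρ_sc separately.
Using ∫ x^{2j} ρ_sc = C_j = (1/(j+1)) C(2j, j) (Catalan numbers) and ∫ x^{2j+1} ρ_sc = 0 (odd monomials vanish by symmetry):
  i = 0 (even): a_0 · C_{0} = -2 · 1 = -2
  i = 1 (odd): ∫ x^1 ρ_sc = 0 (vanishes)
  i = 2 (even): a_2 · C_{1} = 4 · 1 = 4

Summing the contributions: ∫_{−2}^{2} p(x) ρ_sc(x) dx = (-2) + 4 = 2.


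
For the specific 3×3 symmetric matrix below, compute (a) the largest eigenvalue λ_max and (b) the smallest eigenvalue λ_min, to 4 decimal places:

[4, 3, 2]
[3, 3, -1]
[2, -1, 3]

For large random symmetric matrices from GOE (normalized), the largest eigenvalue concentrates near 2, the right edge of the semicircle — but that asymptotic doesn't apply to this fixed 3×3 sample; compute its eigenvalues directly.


Since M is real symmetric, all three eigenvalues are real; they are the roots of det(λI − M) = λ³ − (tr M) λ² + s λ − det M, where s is the sum of the principal 2×2 minors.
tr M = 4 + 3 + 3 = 10.
s = (4·3 − 3²) + (4·3 − 2²) + (3·3 − (-1)²) = 3 + 8 + 8 = 19.
det M (expand along row 1) = 4·8 − 3·11 + 2·(-9) = -19.
Characteristic polynomial: λ³ − 10λ² + 19λ + 19 = 0.
Substitute λ = y + (tr M)/3 = y + 3.333333 to remove the quadratic term: y³ + p·y + q = 0 with p = s − (tr M)²/3 = -14.333333 and q = −2(tr M)³/27 + (tr M)·s/3 − det M = 8.259259.
Three real roots ⇒ use the trigonometric (Viète) form: r = 2√(−p/3) = 4.371626, φ = arccos(3q/(p·r)) = arccos(-0.395432) = 1.977335 rad.
y_k = r·cos(φ/3 − 2πk/3) for k = 0, 1, 2 gives y = 3.455930, 0.590600, -4.046530.
λ_k = y_k + 3.333333 gives λ = 6.7893, 3.9239, -0.7132 (check: the sum is 10.0000 = tr M).

Hence λ_max = 6.7893 and λ_min = -0.7132.


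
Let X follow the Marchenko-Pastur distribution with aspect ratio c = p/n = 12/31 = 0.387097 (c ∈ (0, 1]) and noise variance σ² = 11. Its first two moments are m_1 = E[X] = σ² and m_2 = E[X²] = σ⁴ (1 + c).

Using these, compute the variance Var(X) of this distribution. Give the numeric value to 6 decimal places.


m_1 = E[X] = σ² = 11, so m_1² = 121.
m_2 = E[X²] = σ⁴ (1 + c) = 121 · (1 + 0.387097) = 121 · 1.387097 = 167.838710.
(Note m_2 − m_1² simplifies to c · σ⁴ = 0.387097 · 121.)

Var(X) = m_2 − m_1² = 167.838710 − 121 = 46.838710.


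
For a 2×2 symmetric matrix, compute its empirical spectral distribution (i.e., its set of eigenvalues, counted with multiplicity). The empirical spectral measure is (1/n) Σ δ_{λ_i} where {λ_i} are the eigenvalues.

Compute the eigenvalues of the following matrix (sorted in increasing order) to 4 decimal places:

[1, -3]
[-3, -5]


Since M is real symmetric, both eigenvalues are real; they are the roots of det(λI − M) = λ² − (tr M) λ + det M.
tr M = 1 + (-5) = -4.
det M = 1·(-5) − (-3)² = -5 − 9 = -14.
Characteristic polynomial: λ² + 4λ − 14 = 0.
Discriminant Δ = (tr M)² − 4·det M = 16 − (-56) = 72; √Δ = 8.485281.
λ = (tr M ± √Δ)/2 = (-4 ± 8.485281)/2, giving (tr M − √Δ)/2 = -6.2426 and (tr M + √Δ)/2 = 2.2426.

Eigenvalues sorted in increasing order: [-6.2426, 2.2426].


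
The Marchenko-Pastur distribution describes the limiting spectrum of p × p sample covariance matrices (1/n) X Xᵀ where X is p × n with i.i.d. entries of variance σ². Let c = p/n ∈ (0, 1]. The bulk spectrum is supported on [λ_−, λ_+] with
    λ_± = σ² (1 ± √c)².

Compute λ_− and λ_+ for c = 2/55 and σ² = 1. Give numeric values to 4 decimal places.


c = 2/55 = 0.036364; √c = 0.190693.
λ_− = σ² (1 − √c)² = 1 · (1 − 0.190693)² = 1 · (0.809307)² = 0.654979.
λ_+ = σ² (1 + √c)² = 1 · (1 + 0.190693)² = 1 · (1.190693)² = 1.417749.

Rounded to 4 decimal places: λ_− ≈ 0.6550, λ_+ ≈ 1.4177.


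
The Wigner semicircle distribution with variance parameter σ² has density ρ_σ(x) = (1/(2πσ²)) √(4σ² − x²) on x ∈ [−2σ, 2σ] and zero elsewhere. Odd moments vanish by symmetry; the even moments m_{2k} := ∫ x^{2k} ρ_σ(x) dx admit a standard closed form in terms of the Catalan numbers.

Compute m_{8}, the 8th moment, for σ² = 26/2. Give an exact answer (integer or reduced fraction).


By the scaled semicircle moment identity, m_{2k} = σ^{2k} · C_k with k = 4.
C_4 = (1/(k+1)) · C(2k, k) = (1/5) · C(8, 4) = (1/5) · 70 = 14.
σ^{2k} = (σ²)^k = (26/2)^4 = 28561.

Therefore m_{8} = σ^{8} · C_4 = 28561 · 14 = 399854.


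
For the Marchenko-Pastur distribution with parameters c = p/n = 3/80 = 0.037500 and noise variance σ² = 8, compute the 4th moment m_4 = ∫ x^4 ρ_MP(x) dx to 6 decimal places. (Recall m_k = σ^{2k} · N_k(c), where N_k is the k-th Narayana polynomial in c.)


E[X⁴] = σ⁸ (1 + 6c + 6c² + c³) (fourth MP moment). With σ² = 8 (so σ⁸ = 4096) and c = 3/80 = 0.037500: E[X⁴] = 4096 · (1 + 6·0.037500 + 6·(0.037500)² + (0.037500)³) = 4096 · 1.233490.

So E[X^4] = 5052.376000.


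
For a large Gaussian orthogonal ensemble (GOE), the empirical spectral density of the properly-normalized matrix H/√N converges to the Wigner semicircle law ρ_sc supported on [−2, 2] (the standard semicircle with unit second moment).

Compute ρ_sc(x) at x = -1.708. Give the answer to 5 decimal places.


ρ_sc(x) = (1/(2π)) √(4 − x²). With x = -1.708:
  4 − x² = 4 − (-1.708)² = 4 − 2.917264 = 1.082736.
  √(4 − x²) = 1.040546.
  1/(2π) = 0.159155.
  ρ_sc(-1.708) = 0.159155 · 1.040546 = 0.165608.

Rounded to 5 decimal places: ρ_sc(-1.708) ≈ 0.16561.


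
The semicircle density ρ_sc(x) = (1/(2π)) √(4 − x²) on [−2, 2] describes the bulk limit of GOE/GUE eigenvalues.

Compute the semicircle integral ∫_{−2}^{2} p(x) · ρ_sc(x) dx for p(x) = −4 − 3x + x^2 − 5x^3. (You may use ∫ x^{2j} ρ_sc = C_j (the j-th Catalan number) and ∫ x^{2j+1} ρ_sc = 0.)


Write p(x) = Σ a_i x^i, split into monomials and integrate each against ρ_sc separately.
Using ∫ x^{2j} ρ_sc = C_j = (1/(j+1)) C(2j, j) (Catalan numbers) and ∫ x^{2j+1} ρ_sc = 0 (odd monomials vanish by symmetry):
  i = 0 (even): a_0 · C_{0} = -4 · 1 = -4
  i = 1 (odd): ∫ x^1 ρ_sc = 0 (vanishes)
  i = 2 (even): a_2 · C_{1} = 1 · 1 = 1
  i = 3 (odd): ∫ x^3 ρ_sc = 0 (vanishes)

Summing the contributions: ∫_{−2}^{2} p(x) ρ_sc(x) dx = (-4) + 1 = -3.


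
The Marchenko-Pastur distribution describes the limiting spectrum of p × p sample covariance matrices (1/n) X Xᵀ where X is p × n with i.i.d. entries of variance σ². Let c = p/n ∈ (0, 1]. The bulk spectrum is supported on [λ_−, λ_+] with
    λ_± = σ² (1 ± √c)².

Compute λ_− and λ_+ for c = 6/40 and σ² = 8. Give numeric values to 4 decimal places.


c = 6/40 = 0.150000; √c = 0.387298.
λ_− = σ² (1 − √c)² = 8 · (1 − 0.387298)² = 8 · (0.612702)² = 3.003227.
λ_+ = σ² (1 + √c)² = 8 · (1 + 0.387298)² = 8 · (1.387298)² = 15.396773.

Rounded to 4 decimal places: λ_− ≈ 3.0032, λ_+ ≈ 15.3968.


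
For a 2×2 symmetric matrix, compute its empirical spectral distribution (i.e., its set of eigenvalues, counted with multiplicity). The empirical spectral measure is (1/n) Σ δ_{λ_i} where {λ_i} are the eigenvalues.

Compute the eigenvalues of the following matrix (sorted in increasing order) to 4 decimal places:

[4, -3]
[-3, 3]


Since M is real symmetric, both eigenvalues are real; they are the roots of det(λI − M) = λ² − (tr M) λ + det M.
tr M = 4 + 3 = 7.
det M = 4·3 − (-3)² = 12 − 9 = 3.
Characteristic polynomial: λ² − 7λ + 3 = 0.
Discriminant Δ = (tr M)² − 4·det M = 49 − 12 = 37; √Δ = 6.082763.
λ = (tr M ± √Δ)/2 = (7 ± 6.082763)/2, giving (tr M − √Δ)/2 = 0.4586 and (tr M + √Δ)/2 = 6.5414.

Eigenvalues sorted in increasing order: [0.4586, 6.5414].


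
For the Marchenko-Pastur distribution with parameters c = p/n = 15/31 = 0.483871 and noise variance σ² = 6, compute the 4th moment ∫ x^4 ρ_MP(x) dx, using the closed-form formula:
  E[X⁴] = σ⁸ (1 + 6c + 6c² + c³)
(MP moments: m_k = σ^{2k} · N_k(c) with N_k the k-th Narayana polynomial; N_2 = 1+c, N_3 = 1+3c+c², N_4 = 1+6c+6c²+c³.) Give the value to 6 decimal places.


E[X⁴] = σ⁸ (1 + 6c + 6c² + c³) (fourth MP moment). With σ² = 6 (so σ⁸ = 1296) and c = 15/31 = 0.483871: E[X⁴] = 1296 · (1 + 6·0.483871 + 6·(0.483871)² + (0.483871)³) = 1296 · 5.421302.

So E[X^4] = 7026.007049.


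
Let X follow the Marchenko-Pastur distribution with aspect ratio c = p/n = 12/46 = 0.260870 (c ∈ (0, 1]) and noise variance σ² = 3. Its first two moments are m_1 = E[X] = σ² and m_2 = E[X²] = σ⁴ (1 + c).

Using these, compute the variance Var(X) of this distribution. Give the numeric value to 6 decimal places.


m_1 = E[X] = σ² = 3, so m_1² = 9.
m_2 = E[X²] = σ⁴ (1 + c) = 9 · (1 + 0.260870) = 9 · 1.260870 = 11.347826.
(Note m_2 − m_1² simplifies to c · σ⁴ = 0.260870 · 9.)

Var(X) = m_2 − m_1² = 11.347826 − 9 = 2.347826.


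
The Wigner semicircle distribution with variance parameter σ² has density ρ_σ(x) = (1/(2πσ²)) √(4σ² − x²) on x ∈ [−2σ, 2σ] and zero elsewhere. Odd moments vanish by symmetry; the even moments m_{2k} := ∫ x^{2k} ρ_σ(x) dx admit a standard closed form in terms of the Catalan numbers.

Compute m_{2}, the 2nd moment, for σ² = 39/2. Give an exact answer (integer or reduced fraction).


By the scaled semicircle moment identity, m_{2k} = σ^{2k} · C_k with k = 1.
C_1 = (1/(k+1)) · C(2k, k) = (1/2) · C(2, 1) = (1/2) · 2 = 1.
σ^{2k} = (σ²)^k = (39/2)^1 = 39/2.

Therefore m_{2} = σ^{2} · C_1 = (39/2) · 1 = 39/2.


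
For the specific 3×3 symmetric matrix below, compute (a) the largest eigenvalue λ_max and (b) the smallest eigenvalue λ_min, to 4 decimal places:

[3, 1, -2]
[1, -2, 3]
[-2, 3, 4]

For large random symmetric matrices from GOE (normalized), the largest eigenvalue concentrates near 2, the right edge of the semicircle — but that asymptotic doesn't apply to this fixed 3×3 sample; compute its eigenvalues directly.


Since M is real symmetric, all three eigenvalues are real; they are the roots of det(λI − M) = λ³ − (tr M) λ² + s λ − det M, where s is the sum of the principal 2×2 minors.
tr M = 3 + (-2) + 4 = 5.
s = (3·(-2) − 1²) + (3·4 − (-2)²) + ((-2)·4 − 3²) = -7 + 8 + (-17) = -16.
det M (expand along row 1) = 3·(-17) − 1·10 + (-2)·(-1) = -59.
Characteristic polynomial: λ³ − 5λ² − 16λ + 59 = 0.
Substitute λ = y + (tr M)/3 = y + 1.666667 to remove the quadratic term: y³ + p·y + q = 0 with p = s − (tr M)²/3 = -24.333333 and q = −2(tr M)³/27 + (tr M)·s/3 − det M = 23.074074.
Three real roots ⇒ use the trigonometric (Viète) form: r = 2√(−p/3) = 5.696002, φ = arccos(3q/(p·r)) = arccos(-0.499429) = 2.093736 rad.
y_k = r·cos(φ/3 − 2πk/3) for k = 0, 1, 2 gives y = 4.364195, 0.987868, -5.352063.
λ_k = y_k + 1.666667 gives λ = 6.0309, 2.6545, -3.6854 (check: the sum is 5.0000 = tr M).

Hence λ_max = 6.0309 and λ_min = -3.6854.


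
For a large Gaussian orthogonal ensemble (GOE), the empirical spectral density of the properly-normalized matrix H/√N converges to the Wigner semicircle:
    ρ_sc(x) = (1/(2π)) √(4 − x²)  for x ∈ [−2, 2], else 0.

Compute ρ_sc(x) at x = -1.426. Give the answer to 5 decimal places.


ρ_sc(x) = (1/(2π)) √(4 − x²). With x = -1.426:
  4 − x² = 4 − (-1.426)² = 4 − 2.033476 = 1.966524.
  √(4 − x²) = 1.402328.
  1/(2π) = 0.159155.
  ρ_sc(-1.426) = 0.159155 · 1.402328 = 0.223187.

Rounded to 5 decimal places: ρ_sc(-1.426) ≈ 0.22319.


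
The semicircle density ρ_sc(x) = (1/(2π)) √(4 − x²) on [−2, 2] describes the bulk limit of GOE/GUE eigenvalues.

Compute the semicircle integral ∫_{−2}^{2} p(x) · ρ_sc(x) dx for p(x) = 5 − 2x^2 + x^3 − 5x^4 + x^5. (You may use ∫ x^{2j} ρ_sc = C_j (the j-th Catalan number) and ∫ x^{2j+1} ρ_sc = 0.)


Write p(x) = Σ a_i x^i, split into monomials and integrate each against ρ_sc separately.
Using ∫ x^{2j} ρ_sc = C_j = (1/(j+1)) C(2j, j) (Catalan numbers) and ∫ x^{2j+1} ρ_sc = 0 (odd monomials vanish by symmetry):
  i = 0 (even): a_0 · C_{0} = 5 · 1 = 5
  i = 2 (even): a_2 · C_{1} = -2 · 1 = -2
  i = 3 (odd): ∫ x^3 ρ_sc = 0 (vanishes)
  i = 4 (even): a_4 · C_{2} = -5 · 2 = -10
  i = 5 (odd): ∫ x^5 ρ_sc = 0 (vanishes)

Summing the contributions: ∫_{−2}^{2} p(x) ρ_sc(x) dx = 5 + (-2) + (-10) = -7.


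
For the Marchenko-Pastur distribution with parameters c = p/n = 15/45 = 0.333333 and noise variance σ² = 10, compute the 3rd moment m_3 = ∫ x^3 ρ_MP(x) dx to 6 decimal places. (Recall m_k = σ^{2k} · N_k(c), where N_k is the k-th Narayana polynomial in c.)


E[X³] = σ⁶ (1 + 3c + c²) (third MP moment). With σ² = 10 (so σ⁶ = 1000) and c = 15/45 = 0.333333: E[X³] = 1000 · (1 + 3·0.333333 + (0.333333)²) = 1000 · 2.111111.

So E[X^3] = 2111.111111.


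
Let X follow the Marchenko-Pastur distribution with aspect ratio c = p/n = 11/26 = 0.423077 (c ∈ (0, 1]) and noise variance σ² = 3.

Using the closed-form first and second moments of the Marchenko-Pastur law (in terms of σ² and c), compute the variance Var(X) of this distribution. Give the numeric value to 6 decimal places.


Recall the MP moments m_1 = E[X] = σ² and m_2 = E[X²] = σ⁴ (1 + c).
m_1 = E[X] = σ² = 3, so m_1² = 9.
m_2 = E[X²] = σ⁴ (1 + c) = 9 · (1 + 0.423077) = 9 · 1.423077 = 12.807692.
(Note m_2 − m_1² simplifies to c · σ⁴ = 0.423077 · 9.)

Var(X) = m_2 − m_1² = 12.807692 − 9 = 3.807692.


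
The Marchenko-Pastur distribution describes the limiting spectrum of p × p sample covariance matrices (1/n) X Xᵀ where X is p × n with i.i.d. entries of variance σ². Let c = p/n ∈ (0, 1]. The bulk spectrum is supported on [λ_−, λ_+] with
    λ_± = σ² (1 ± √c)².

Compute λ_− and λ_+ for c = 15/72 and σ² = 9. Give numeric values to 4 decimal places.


c = 15/72 = 0.208333; √c = 0.456435.
λ_− = σ² (1 − √c)² = 9 · (1 − 0.456435)² = 9 · (0.543565)² = 2.659162.
λ_+ = σ² (1 + √c)² = 9 · (1 + 0.456435)² = 9 · (1.456435)² = 19.090838.

Rounded to 4 decimal places: λ_− ≈ 2.6592, λ_+ ≈ 19.0908.


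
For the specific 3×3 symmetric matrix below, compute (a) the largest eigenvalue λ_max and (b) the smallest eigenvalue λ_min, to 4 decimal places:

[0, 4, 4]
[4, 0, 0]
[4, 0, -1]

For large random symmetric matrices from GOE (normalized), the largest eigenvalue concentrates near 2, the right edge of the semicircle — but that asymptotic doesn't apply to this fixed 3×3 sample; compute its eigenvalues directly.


Since M is real symmetric, all three eigenvalues are real; they are the roots of det(λI − M) = λ³ − (tr M) λ² + s λ − det M, where s is the sum of the principal 2×2 minors.
tr M = 0 + 0 + (-1) = -1.
s = (0·0 − 4²) + (0·(-1) − 4²) + (0·(-1) − 0²) = -16 + (-16) + 0 = -32.
det M (expand along row 1) = 0·0 − 4·(-4) + 4·0 = 16.
Characteristic polynomial: λ³ + λ² − 32λ − 16 = 0.
Substitute λ = y + (tr M)/3 = y − 0.333333 to remove the quadratic term: y³ + p·y + q = 0 with p = s − (tr M)²/3 = -32.333333 and q = −2(tr M)³/27 + (tr M)·s/3 − det M = -5.259259.
Three real roots ⇒ use the trigonometric (Viète) form: r = 2√(−p/3) = 6.565905, φ = arccos(3q/(p·r)) = arccos(0.074319) = 1.496409 rad.
y_k = r·cos(φ/3 − 2πk/3) for k = 0, 1, 2 gives y = 5.765888, -0.162791, -5.603097.
λ_k = y_k − 0.333333 gives λ = 5.4326, -0.4961, -5.9364 (check: the sum is -1.0000 = tr M).

Hence λ_max = 5.4326 and λ_min = -5.9364.


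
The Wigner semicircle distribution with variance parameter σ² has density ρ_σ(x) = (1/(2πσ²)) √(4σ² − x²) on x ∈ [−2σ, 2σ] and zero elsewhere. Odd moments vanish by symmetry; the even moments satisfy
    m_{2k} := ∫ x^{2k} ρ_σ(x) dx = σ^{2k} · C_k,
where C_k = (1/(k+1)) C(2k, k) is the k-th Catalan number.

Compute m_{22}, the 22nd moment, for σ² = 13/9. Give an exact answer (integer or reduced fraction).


By the scaled semicircle moment identity, m_{2k} = σ^{2k} · C_k with k = 11.
C_11 = (1/(k+1)) · C(2k, k) = (1/12) · C(22, 11) = (1/12) · 705432 = 58786.
σ^{2k} = (σ²)^k = (13/9)^11 = 1792160394037/31381059609.

Therefore m_{22} = σ^{22} · C_11 = (1792160394037/31381059609) · 58786 = 105353940923859082/31381059609.


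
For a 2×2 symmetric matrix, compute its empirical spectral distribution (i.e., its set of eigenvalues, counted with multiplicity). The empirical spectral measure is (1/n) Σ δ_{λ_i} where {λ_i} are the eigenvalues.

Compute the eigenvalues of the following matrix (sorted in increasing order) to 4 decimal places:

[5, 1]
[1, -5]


Since M is real symmetric, both eigenvalues are real; they are the roots of det(λI − M) = λ² − (tr M) λ + det M.
tr M = 5 + (-5) = 0.
det M = 5·(-5) − 1² = -25 − 1 = -26.
Characteristic polynomial: λ² − 26 = 0.
Discriminant Δ = (tr M)² − 4·det M = 0 − (-104) = 104; √Δ = 10.198039.
λ = (tr M ± √Δ)/2 = (0 ± 10.198039)/2, giving (tr M − √Δ)/2 = -5.0990 and (tr M + √Δ)/2 = 5.0990.

Eigenvalues sorted in increasing order: [-5.0990, 5.0990].


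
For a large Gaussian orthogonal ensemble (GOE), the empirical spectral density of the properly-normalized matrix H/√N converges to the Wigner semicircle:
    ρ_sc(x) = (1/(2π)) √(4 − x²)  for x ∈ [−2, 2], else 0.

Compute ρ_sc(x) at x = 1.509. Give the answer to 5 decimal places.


ρ_sc(x) = (1/(2π)) √(4 − x²). With x = 1.509:
  4 − x² = 4 − (1.509)² = 4 − 2.277081 = 1.722919.
  √(4 − x²) = 1.312600.
  1/(2π) = 0.159155.
  ρ_sc(1.509) = 0.159155 · 1.312600 = 0.208907.

Rounded to 5 decimal places: ρ_sc(1.509) ≈ 0.20891.


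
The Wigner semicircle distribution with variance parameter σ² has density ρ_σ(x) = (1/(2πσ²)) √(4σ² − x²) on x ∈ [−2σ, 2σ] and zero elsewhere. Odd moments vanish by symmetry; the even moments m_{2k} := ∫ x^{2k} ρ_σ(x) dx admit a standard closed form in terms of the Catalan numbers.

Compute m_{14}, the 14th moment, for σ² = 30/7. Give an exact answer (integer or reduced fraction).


By the scaled semicircle moment identity, m_{2k} = σ^{2k} · C_k with k = 7.
C_7 = (1/(k+1)) · C(2k, k) = (1/8) · C(14, 7) = (1/8) · 3432 = 429.
σ^{2k} = (σ²)^k = (30/7)^7 = 21870000000/823543.

Therefore m_{14} = σ^{14} · C_7 = (21870000000/823543) · 429 = 9382230000000/823543.


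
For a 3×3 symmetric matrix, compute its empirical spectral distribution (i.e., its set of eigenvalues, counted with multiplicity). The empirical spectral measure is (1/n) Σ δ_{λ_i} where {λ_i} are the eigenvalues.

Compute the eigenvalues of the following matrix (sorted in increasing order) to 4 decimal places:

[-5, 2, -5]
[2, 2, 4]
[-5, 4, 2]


Since M is real symmetric, all three eigenvalues are real; they are the roots of det(λI − M) = λ³ − (tr M) λ² + s λ − det M, where s is the sum of the principal 2×2 minors.
tr M = -5 + 2 + 2 = -1.
s = ((-5)·2 − 2²) + ((-5)·2 − (-5)²) + (2·2 − 4²) = -14 + (-35) + (-12) = -61.
det M (expand along row 1) = (-5)·(-12) − 2·24 + (-5)·18 = -78.
Characteristic polynomial: λ³ + λ² − 61λ + 78 = 0.
Substitute λ = y + (tr M)/3 = y − 0.333333 to remove the quadratic term: y³ + p·y + q = 0 with p = s − (tr M)²/3 = -61.333333 and q = −2(tr M)³/27 + (tr M)·s/3 − det M = 98.407407.
Three real roots ⇒ use the trigonometric (Viète) form: r = 2√(−p/3) = 9.043107, φ = arccos(3q/(p·r)) = arccos(-0.532273) = 2.132080 rad.
y_k = r·cos(φ/3 − 2πk/3) for k = 0, 1, 2 gives y = 6.853858, 1.682063, -8.535921.
λ_k = y_k − 0.333333 gives λ = 6.5205, 1.3487, -8.8693 (check: the sum is -1.0000 = tr M).

Eigenvalues sorted in increasing order: [-8.8693, 1.3487, 6.5205].


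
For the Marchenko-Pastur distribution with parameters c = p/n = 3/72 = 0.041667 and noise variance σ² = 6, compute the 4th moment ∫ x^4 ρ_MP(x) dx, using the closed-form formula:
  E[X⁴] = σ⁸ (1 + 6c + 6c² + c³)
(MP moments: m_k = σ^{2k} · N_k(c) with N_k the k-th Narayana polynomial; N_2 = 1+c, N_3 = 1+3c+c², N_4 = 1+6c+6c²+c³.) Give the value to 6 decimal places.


E[X⁴] = σ⁸ (1 + 6c + 6c² + c³) (fourth MP moment). With σ² = 6 (so σ⁸ = 1296) and c = 3/72 = 0.041667: E[X⁴] = 1296 · (1 + 6·0.041667 + 6·(0.041667)² + (0.041667)³) = 1296 · 1.260489.

So E[X^4] = 1633.593750.


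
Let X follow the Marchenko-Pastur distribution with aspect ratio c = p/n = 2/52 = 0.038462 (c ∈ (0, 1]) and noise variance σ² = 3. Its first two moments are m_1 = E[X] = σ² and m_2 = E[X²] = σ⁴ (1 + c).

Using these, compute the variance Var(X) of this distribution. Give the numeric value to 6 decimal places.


m_1 = E[X] = σ² = 3, so m_1² = 9.
m_2 = E[X²] = σ⁴ (1 + c) = 9 · (1 + 0.038462) = 9 · 1.038462 = 9.346154.
(Note m_2 − m_1² simplifies to c · σ⁴ = 0.038462 · 9.)

Var(X) = m_2 − m_1² = 9.346154 − 9 = 0.346154.
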